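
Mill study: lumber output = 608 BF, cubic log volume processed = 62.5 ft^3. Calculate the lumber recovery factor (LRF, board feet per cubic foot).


Formula: LRF = Lumber Output (BF) / Log Input (ft^3)
LRF = 608 BF / 62.5 ft^3
LRF = 9.73 BF/ft^3

9.73


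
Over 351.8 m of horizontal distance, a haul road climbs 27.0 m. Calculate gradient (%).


Formula: Gradient = rise / run * 100
Gradient = 27.0 / 351.8 * 100 = 7.7%

7.7


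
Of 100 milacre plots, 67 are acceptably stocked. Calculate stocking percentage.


Formula: Stocking % = stocked plots / total plots * 100
Stocking = 67 / 100 * 100
Stocking = 0.67 * 100 = 67.0%

67.0


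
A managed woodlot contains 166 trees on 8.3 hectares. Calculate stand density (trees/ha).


Formula: Stand Density = N_trees / Area_ha
Density = 166 trees / 8.3 ha
Density = 20 trees/ha

20


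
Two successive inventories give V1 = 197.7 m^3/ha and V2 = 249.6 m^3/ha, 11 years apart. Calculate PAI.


Formula: PAI = (V_T2 - V_T1) / (T2 - T1)
Volume increment = 249.6 - 197.7 = 51.9 m^3/ha
PAI = 51.9 / 11 = 4.72 m^3/ha/year

4.72


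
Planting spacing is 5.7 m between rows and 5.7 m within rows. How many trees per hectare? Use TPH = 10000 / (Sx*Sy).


Formula: TPH = 10000 m^2/ha / (spacing_x * spacing_y)
Area per tree = 5.7 m * 5.7 m = 32.49 m^2
TPH = 10000 / 32.49 = 308 trees/ha

308


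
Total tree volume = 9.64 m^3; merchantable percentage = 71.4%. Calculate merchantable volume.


Formula: MV = V_total * (merchantable_pct / 100)
Merchantable fraction = 71.4% / 100 = 0.714
MV = 9.64 m^3 * 0.714 = 6.883 m^3

6.883


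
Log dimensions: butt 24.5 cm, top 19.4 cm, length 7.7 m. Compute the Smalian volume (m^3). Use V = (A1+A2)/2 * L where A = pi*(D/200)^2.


Smalian: V = (A1 + A2)/2 * L,  A = pi*(D/200)^2
A1 = pi*(24.5/200)^2 = 0.047144 m^2
A2 = pi*(19.4/200)^2 = 0.029559 m^2
V = (0.047144+0.029559)/2*7.7 = 0.2953 m^3

0.2953


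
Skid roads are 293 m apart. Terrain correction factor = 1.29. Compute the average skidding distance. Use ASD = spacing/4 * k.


Formula: ASD = (spacing / 4) * correction
Uncorrected distance = spacing / 4 = 293 / 4 = 73.25 m
ASD = 73.25 * 1.29 = 94 m

94


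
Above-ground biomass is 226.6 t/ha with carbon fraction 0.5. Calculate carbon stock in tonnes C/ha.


Formula: Carbon Stock = Biomass * Carbon Fraction
C = 226.6 t/ha * 0.5
C = 113.3 t C/ha

113.3


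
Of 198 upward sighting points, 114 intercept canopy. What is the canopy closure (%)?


Formula: Canopy closure = covered points / total points * 100
Closure = 114 / 198 * 100
Closure = 0.5758 * 100 = 57.6%

57.6


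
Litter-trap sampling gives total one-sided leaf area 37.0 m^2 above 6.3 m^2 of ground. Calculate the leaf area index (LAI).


Formula: LAI = total leaf area / ground area  (dimensionless)
LAI = 37.0 m^2 / 6.3 m^2
LAI = 5.87

5.87


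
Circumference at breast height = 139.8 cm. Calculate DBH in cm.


Formula: DBH = C / pi
DBH = 139.8 / pi
pi = 3.14159...
DBH = 44.5 cm

44.5


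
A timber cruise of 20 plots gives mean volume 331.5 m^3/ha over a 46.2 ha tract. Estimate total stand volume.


Formula: Total Volume = Mean Volume per ha * Total Area
Total Volume = 331.5 m^3/ha * 46.2 ha
Total Volume = 15315 m^3

15315


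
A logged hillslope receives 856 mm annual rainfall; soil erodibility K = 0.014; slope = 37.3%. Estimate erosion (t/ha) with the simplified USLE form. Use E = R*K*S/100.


Formula: E = R * K * S / 100  (simplified USLE)
R * K = 856 * 0.014 = 11.984
E = 11.984 * 37.3 / 100 = 4.47 t/ha

4.47


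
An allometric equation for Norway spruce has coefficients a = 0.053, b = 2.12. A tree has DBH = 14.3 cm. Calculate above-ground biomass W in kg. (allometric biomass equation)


Formula: W = a * DBH^b  (allometric power law)
DBH^b = 14.3^2.12 = 281.3924
W = 0.053 * 281.3924 = 14.9 kg

14.9


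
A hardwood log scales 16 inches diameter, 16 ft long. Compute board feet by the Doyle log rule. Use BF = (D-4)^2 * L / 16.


Doyle: BF = (D - 4)^2 * L / 16
Adjusted diameter = 16 - 4 = 12 in
(D-4)^2 = 12^2 = 144
BF = 144 * 16 / 16 = 144 BF

144


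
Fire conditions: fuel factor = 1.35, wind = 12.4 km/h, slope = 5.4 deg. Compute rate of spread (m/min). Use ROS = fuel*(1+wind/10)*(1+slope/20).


Formula: ROS = fuel * (1 + wind/10) * (1 + slope/20)
Wind factor = 1 + 12.4/10 = 2.24
Slope factor = 1 + 5.4/20 = 1.27
ROS = 1.35 * 2.24 * 1.27 = 3.84 m/min

3.84


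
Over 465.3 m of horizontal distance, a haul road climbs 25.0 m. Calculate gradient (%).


Formula: Gradient = rise / run * 100
Gradient = 25.0 / 465.3 * 100 = 5.4%

5.4


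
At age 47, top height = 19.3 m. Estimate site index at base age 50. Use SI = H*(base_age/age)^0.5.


Formula: SI = H_dom * (base_age / age)^0.5
Age ratio = 50 / 47 = 1.06383
sqrt(age_ratio) = 1.03142
SI = 19.3 * 1.03142 = 19.9 m

19.9


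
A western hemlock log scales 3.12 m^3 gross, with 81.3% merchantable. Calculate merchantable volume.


Formula: MV = V_total * (merchantable_pct / 100)
Merchantable fraction = 81.3% / 100 = 0.813
MV = 3.12 m^3 * 0.813 = 2.537 m^3

2.537


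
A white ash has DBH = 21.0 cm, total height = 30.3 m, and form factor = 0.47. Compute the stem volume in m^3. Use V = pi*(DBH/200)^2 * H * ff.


Formula: V = pi * (DBH/200)^2 * H * ff
Radius = DBH/200 = 21.0/200 = 0.105 m
Radius^2 = 0.105^2 = 0.011025 m^2
V = pi * 0.011025 * 30.3 * 0.47
V = 0.493 m^3

0.493


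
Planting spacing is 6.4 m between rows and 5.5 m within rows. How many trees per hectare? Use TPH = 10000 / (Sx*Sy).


Formula: TPH = 10000 m^2/ha / (spacing_x * spacing_y)
Area per tree = 6.4 m * 5.5 m = 35.2 m^2
TPH = 10000 / 35.2 = 284 trees/ha

284


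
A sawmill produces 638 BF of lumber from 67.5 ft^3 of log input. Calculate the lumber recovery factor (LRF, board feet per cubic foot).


Formula: LRF = Lumber Output (BF) / Log Input (ft^3)
LRF = 638 BF / 67.5 ft^3
LRF = 9.45 BF/ft^3

9.45


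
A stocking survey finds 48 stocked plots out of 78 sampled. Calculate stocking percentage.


Formula: Stocking % = stocked plots / total plots * 100
Stocking = 48 / 78 * 100
Stocking = 0.6154 * 100 = 61.5%

61.5


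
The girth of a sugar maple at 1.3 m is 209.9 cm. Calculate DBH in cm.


Formula: DBH = C / pi
DBH = 209.9 / pi
pi = 3.14159...
DBH = 66.8 cm

66.8


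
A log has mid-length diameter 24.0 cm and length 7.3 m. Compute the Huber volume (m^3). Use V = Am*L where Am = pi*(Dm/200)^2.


Huber: V = Am * L,  Am = pi*(Dm/200)^2
Am = pi*(24.0/200)^2 = 0.045239 m^2
V = 0.045239*7.3 = 0.3302 m^3

0.3302


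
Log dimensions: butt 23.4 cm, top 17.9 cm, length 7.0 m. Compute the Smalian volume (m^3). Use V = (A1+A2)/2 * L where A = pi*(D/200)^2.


Smalian: V = (A1 + A2)/2 * L,  A = pi*(D/200)^2
A1 = pi*(23.4/200)^2 = 0.043005 m^2
A2 = pi*(17.9/200)^2 = 0.025165 m^2
V = (0.043005+0.025165)/2*7.0 = 0.2386 m^3

0.2386


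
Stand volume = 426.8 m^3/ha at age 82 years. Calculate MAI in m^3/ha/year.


Formula: MAI = Total Volume / Stand Age
MAI = 426.8 m^3/ha / 82 years
MAI = 5.2 m^3/ha/year

5.2


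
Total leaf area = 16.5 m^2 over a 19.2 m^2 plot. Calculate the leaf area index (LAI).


Formula: LAI = total leaf area / ground area  (dimensionless)
LAI = 16.5 m^2 / 19.2 m^2
LAI = 0.86

0.86


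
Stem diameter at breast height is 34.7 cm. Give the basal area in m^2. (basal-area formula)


Formula: BA = pi * (DBH/2)^2 / 10000  (cm^2 to m^2)
Radius = DBH/2 = 34.7/2 = 17.35 cm
BA = pi * 17.35^2 / 10000
   = 945.6901 cm^2 / 10000
   = 0.0946 m^2

0.0946


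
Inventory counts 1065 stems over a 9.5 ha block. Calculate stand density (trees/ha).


Formula: Stand Density = N_trees / Area_ha
Density = 1065 trees / 9.5 ha
Density = 112 trees/ha

112


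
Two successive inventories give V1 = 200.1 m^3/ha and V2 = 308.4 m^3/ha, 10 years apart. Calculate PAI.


Formula: PAI = (V_T2 - V_T1) / (T2 - T1)
Volume increment = 308.4 - 200.1 = 108.3 m^3/ha
PAI = 108.3 / 10 = 10.83 m^3/ha/year

10.83


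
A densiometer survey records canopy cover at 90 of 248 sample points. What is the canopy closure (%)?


Formula: Canopy closure = covered points / total points * 100
Closure = 90 / 248 * 100
Closure = 0.3629 * 100 = 36.3%

36.3


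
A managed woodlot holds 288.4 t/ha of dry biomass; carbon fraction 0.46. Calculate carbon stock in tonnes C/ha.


Formula: Carbon Stock = Biomass * Carbon Fraction
C = 288.4 t/ha * 0.46
C = 132.7 t C/ha

132.7


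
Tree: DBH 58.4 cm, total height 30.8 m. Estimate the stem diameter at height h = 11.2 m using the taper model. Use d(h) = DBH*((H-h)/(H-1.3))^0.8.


Taper: d(h) = DBH * ((H - h) / (H - 1.3))^0.8
Numerator = H - h = 30.8 - 11.2 = 19.6 m
Denominator = H - 1.3 = 30.8 - 1.3 = 29.5 m
Ratio = 19.6 / 29.5 = 0.66441
d = 58.4 * 0.66441^0.8 = 42.1 cm

42.1


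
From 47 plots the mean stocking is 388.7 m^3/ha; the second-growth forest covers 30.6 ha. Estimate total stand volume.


Formula: Total Volume = Mean Volume per ha * Total Area
Total Volume = 388.7 m^3/ha * 30.6 ha
Total Volume = 11894 m^3

11894


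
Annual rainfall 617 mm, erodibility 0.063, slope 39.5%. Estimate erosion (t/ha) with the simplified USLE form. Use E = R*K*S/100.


Formula: E = R * K * S / 100  (simplified USLE)
R * K = 617 * 0.063 = 38.871
E = 38.871 * 39.5 / 100 = 15.35 t/ha

15.35


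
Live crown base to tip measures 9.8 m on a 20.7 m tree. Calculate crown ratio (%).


Formula: Crown Ratio = (Crown Length / Total Height) * 100
CR = (9.8 m / 20.7 m) * 100
CR = 0.4734 * 100 = 47.3%

47.3


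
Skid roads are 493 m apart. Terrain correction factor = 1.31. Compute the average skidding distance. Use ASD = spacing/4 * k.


Formula: ASD = (spacing / 4) * correction
Uncorrected distance = spacing / 4 = 493 / 4 = 123.25 m
ASD = 123.25 * 1.31 = 161 m

161


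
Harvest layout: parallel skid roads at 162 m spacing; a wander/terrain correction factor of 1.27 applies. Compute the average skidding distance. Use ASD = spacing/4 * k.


Formula: ASD = (spacing / 4) * correction
Uncorrected distance = spacing / 4 = 162 / 4 = 40.5 m
ASD = 40.5 * 1.27 = 51 m

51


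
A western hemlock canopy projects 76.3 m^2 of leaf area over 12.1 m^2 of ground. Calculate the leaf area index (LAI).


Formula: LAI = total leaf area / ground area  (dimensionless)
LAI = 76.3 m^2 / 12.1 m^2
LAI = 6.31

6.31


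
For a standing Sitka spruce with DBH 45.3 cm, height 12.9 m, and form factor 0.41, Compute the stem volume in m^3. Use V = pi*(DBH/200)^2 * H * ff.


Formula: V = pi * (DBH/200)^2 * H * ff
Radius = DBH/200 = 45.3/200 = 0.2265 m
Radius^2 = 0.2265^2 = 0.05130225 m^2
V = pi * 0.05130225 * 12.9 * 0.41
V = 0.852 m^3

0.852


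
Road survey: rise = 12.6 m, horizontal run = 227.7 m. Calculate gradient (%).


Formula: Gradient = rise / run * 100
Gradient = 12.6 / 227.7 * 100 = 5.5%

5.5


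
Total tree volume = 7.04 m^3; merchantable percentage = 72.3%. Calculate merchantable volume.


Formula: MV = V_total * (merchantable_pct / 100)
Merchantable fraction = 72.3% / 100 = 0.723
MV = 7.04 m^3 * 0.723 = 5.09 m^3

5.09


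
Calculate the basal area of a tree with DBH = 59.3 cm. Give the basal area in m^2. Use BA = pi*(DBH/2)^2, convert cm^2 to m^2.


Formula: BA = pi * (DBH/2)^2 / 10000  (cm^2 to m^2)
Radius = DBH/2 = 59.3/2 = 29.65 cm
BA = pi * 29.65^2 / 10000
   = 2761.8448 cm^2 / 10000
   = 0.2762 m^2

0.2762


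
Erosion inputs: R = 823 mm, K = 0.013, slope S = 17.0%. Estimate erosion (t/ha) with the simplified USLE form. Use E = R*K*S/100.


Formula: E = R * K * S / 100  (simplified USLE)
R * K = 823 * 0.013 = 10.699
E = 10.699 * 17.0 / 100 = 1.82 t/ha

1.82


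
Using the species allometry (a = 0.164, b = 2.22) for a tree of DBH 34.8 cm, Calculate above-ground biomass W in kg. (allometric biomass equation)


Formula: W = a * DBH^b  (allometric power law)
DBH^b = 34.8^2.22 = 2644.2708
W = 0.164 * 2644.2708 = 433.7 kg

433.7


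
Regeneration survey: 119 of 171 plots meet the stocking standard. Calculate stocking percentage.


Formula: Stocking % = stocked plots / total plots * 100
Stocking = 119 / 171 * 100
Stocking = 0.6959 * 100 = 69.6%

69.6


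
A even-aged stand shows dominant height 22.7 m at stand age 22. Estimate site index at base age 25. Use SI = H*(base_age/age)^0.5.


Formula: SI = H_dom * (base_age / age)^0.5
Age ratio = 25 / 22 = 1.13636
sqrt(age_ratio) = 1.066
SI = 22.7 * 1.066 = 24.2 m

24.2


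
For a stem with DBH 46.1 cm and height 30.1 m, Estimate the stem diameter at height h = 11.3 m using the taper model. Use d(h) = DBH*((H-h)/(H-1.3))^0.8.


Taper: d(h) = DBH * ((H - h) / (H - 1.3))^0.8
Numerator = H - h = 30.1 - 11.3 = 18.8 m
Denominator = H - 1.3 = 30.1 - 1.3 = 28.8 m
Ratio = 18.8 / 28.8 = 0.65278
d = 46.1 * 0.65278^0.8 = 32.8 cm

32.8


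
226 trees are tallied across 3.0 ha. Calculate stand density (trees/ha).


Formula: Stand Density = N_trees / Area_ha
Density = 226 trees / 3.0 ha
Density = 75 trees/ha

75


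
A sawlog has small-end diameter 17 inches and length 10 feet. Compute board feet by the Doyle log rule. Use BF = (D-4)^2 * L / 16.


Doyle: BF = (D - 4)^2 * L / 16
Adjusted diameter = 17 - 4 = 13 in
(D-4)^2 = 13^2 = 169
BF = 169 * 10 / 16 = 106 BF

106


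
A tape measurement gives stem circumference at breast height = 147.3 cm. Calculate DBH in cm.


Formula: DBH = C / pi
DBH = 147.3 / pi
pi = 3.14159...
DBH = 46.9 cm

46.9


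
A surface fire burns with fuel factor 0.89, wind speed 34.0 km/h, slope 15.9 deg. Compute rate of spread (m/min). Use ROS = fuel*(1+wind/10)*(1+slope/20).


Formula: ROS = fuel * (1 + wind/10) * (1 + slope/20)
Wind factor = 1 + 34.0/10 = 4.4
Slope factor = 1 + 15.9/20 = 1.795
ROS = 0.89 * 4.4 * 1.795 = 7.03 m/min

7.03


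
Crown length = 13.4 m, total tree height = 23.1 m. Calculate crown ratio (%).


Formula: Crown Ratio = (Crown Length / Total Height) * 100
CR = (13.4 m / 23.1 m) * 100
CR = 0.5801 * 100 = 58.0%

58.0


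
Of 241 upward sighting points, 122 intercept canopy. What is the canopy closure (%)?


Formula: Canopy closure = covered points / total points * 100
Closure = 122 / 241 * 100
Closure = 0.5062 * 100 = 50.6%

50.6


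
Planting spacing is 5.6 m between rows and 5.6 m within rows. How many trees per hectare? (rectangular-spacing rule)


Formula: TPH = 10000 m^2/ha / (spacing_x * spacing_y)
Area per tree = 5.6 m * 5.6 m = 31.36 m^2
TPH = 10000 / 31.36 = 319 trees/ha

319


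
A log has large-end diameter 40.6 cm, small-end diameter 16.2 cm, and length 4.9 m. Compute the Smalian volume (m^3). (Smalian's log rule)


Smalian: V = (A1 + A2)/2 * L,  A = pi*(D/200)^2
A1 = pi*(40.6/200)^2 = 0.129462 m^2
A2 = pi*(16.2/200)^2 = 0.020612 m^2
V = (0.129462+0.020612)/2*4.9 = 0.3677 m^3

0.3677


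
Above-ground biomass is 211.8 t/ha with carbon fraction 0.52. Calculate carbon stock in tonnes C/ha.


Formula: Carbon Stock = Biomass * Carbon Fraction
C = 211.8 t/ha * 0.52
C = 110.1 t C/ha

110.1


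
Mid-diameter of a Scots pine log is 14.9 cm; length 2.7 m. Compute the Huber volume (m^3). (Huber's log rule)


Huber: V = Am * L,  Am = pi*(Dm/200)^2
Am = pi*(14.9/200)^2 = 0.017437 m^2
V = 0.017437*2.7 = 0.0471 m^3

0.0471


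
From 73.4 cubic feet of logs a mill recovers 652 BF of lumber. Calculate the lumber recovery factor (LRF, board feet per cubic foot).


Formula: LRF = Lumber Output (BF) / Log Input (ft^3)
LRF = 652 BF / 73.4 ft^3
LRF = 8.88 BF/ft^3

8.88


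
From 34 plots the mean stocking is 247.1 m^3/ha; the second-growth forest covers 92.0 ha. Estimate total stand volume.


Formula: Total Volume = Mean Volume per ha * Total Area
Total Volume = 247.1 m^3/ha * 92.0 ha
Total Volume = 22733 m^3

22733


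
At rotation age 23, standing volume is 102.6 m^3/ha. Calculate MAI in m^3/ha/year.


Formula: MAI = Total Volume / Stand Age
MAI = 102.6 m^3/ha / 23 years
MAI = 4.46 m^3/ha/year

4.46


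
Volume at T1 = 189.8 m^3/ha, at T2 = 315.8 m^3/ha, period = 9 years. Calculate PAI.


Formula: PAI = (V_T2 - V_T1) / (T2 - T1)
Volume increment = 315.8 - 189.8 = 126.0 m^3/ha
PAI = 126.0 / 9 = 14.0 m^3/ha/year

14.0


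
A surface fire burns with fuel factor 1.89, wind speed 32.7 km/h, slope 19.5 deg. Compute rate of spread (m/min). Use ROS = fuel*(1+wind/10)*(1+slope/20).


Formula: ROS = fuel * (1 + wind/10) * (1 + slope/20)
Wind factor = 1 + 32.7/10 = 4.27
Slope factor = 1 + 19.5/20 = 1.975
ROS = 1.89 * 4.27 * 1.975 = 15.94 m/min

15.94


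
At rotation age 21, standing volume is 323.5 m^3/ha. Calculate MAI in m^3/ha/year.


Formula: MAI = Total Volume / Stand Age
MAI = 323.5 m^3/ha / 21 years
MAI = 15.4 m^3/ha/year

15.4


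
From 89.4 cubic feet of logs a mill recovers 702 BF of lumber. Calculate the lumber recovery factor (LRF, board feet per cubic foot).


Formula: LRF = Lumber Output (BF) / Log Input (ft^3)
LRF = 702 BF / 89.4 ft^3
LRF = 7.85 BF/ft^3

7.85


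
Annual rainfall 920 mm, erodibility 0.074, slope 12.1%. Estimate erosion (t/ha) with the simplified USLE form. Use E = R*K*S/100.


Formula: E = R * K * S / 100  (simplified USLE)
R * K = 920 * 0.074 = 68.08
E = 68.08 * 12.1 / 100 = 8.24 t/ha

8.24


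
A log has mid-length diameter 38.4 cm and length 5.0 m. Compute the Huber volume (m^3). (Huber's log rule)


Huber: V = Am * L,  Am = pi*(Dm/200)^2
Am = pi*(38.4/200)^2 = 0.115812 m^2
V = 0.115812*5.0 = 0.5791 m^3

0.5791


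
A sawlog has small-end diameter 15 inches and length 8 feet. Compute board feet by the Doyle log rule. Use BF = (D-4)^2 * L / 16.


Doyle: BF = (D - 4)^2 * L / 16
Adjusted diameter = 15 - 4 = 11 in
(D-4)^2 = 11^2 = 121
BF = 121 * 8 / 16 = 61 BF

61


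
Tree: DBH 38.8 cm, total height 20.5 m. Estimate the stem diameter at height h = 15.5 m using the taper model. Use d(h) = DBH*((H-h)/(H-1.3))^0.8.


Taper: d(h) = DBH * ((H - h) / (H - 1.3))^0.8
Numerator = H - h = 20.5 - 15.5 = 5.0 m
Denominator = H - 1.3 = 20.5 - 1.3 = 19.2 m
Ratio = 5.0 / 19.2 = 0.26042
d = 38.8 * 0.26042^0.8 = 13.2 cm

13.2


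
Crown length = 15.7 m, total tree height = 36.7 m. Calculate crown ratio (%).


Formula: Crown Ratio = (Crown Length / Total Height) * 100
CR = (15.7 m / 36.7 m) * 100
CR = 0.4278 * 100 = 42.8%

42.8


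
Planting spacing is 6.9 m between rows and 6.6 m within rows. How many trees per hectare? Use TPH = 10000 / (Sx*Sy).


Formula: TPH = 10000 m^2/ha / (spacing_x * spacing_y)
Area per tree = 6.9 m * 6.6 m = 45.54 m^2
TPH = 10000 / 45.54 = 220 trees/ha

220


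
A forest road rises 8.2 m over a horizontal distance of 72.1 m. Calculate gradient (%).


Formula: Gradient = rise / run * 100
Gradient = 8.2 / 72.1 * 100 = 11.4%

11.4


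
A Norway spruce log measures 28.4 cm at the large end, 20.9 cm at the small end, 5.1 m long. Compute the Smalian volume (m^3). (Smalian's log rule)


Smalian: V = (A1 + A2)/2 * L,  A = pi*(D/200)^2
A1 = pi*(28.4/200)^2 = 0.063347 m^2
A2 = pi*(20.9/200)^2 = 0.034307 m^2
V = (0.063347+0.034307)/2*5.1 = 0.249 m^3

0.249


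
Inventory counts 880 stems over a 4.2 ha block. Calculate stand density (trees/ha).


Formula: Stand Density = N_trees / Area_ha
Density = 880 trees / 4.2 ha
Density = 210 trees/ha

210


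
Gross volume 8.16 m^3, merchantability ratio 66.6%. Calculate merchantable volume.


Formula: MV = V_total * (merchantable_pct / 100)
Merchantable fraction = 66.6% / 100 = 0.666
MV = 8.16 m^3 * 0.666 = 5.435 m^3

5.435


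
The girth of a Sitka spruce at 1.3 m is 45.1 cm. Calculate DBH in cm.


Formula: DBH = C / pi
DBH = 45.1 / pi
pi = 3.14159...
DBH = 14.4 cm

14.4


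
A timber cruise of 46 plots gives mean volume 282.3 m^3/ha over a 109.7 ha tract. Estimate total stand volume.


Formula: Total Volume = Mean Volume per ha * Total Area
Total Volume = 282.3 m^3/ha * 109.7 ha
Total Volume = 30968 m^3

30968


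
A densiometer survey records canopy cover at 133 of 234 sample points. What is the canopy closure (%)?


Formula: Canopy closure = covered points / total points * 100
Closure = 133 / 234 * 100
Closure = 0.5684 * 100 = 56.8%

56.8


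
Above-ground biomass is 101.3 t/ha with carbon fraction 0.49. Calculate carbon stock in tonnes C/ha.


Formula: Carbon Stock = Biomass * Carbon Fraction
C = 101.3 t/ha * 0.49
C = 49.6 t C/ha

49.6


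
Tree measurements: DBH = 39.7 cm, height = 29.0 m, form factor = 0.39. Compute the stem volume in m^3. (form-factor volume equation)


Formula: V = pi * (DBH/200)^2 * H * ff
Radius = DBH/200 = 39.7/200 = 0.1985 m
Radius^2 = 0.1985^2 = 0.03940225 m^2
V = pi * 0.03940225 * 29.0 * 0.39
V = 1.4 m^3

1.4


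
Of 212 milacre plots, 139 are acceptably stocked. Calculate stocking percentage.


Formula: Stocking % = stocked plots / total plots * 100
Stocking = 139 / 212 * 100
Stocking = 0.6557 * 100 = 65.6%

65.6


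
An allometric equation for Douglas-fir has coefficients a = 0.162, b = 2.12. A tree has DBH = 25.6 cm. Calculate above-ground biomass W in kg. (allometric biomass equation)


Formula: W = a * DBH^b  (allometric power law)
DBH^b = 25.6^2.12 = 967.0941
W = 0.162 * 967.0941 = 156.7 kg

156.7


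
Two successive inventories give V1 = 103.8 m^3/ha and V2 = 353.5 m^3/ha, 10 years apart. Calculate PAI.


Formula: PAI = (V_T2 - V_T1) / (T2 - T1)
Volume increment = 353.5 - 103.8 = 249.7 m^3/ha
PAI = 249.7 / 10 = 24.97 m^3/ha/year

24.97


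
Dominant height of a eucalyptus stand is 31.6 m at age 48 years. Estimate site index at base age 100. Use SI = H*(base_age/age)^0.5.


Formula: SI = H_dom * (base_age / age)^0.5
Age ratio = 100 / 48 = 2.08333
sqrt(age_ratio) = 1.44338
SI = 31.6 * 1.44338 = 45.6 m

45.6


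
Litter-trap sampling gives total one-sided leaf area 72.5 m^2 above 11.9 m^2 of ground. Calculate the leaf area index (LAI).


Formula: LAI = total leaf area / ground area  (dimensionless)
LAI = 72.5 m^2 / 11.9 m^2
LAI = 6.09

6.09


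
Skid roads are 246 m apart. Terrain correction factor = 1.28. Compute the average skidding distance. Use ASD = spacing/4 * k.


Formula: ASD = (spacing / 4) * correction
Uncorrected distance = spacing / 4 = 246 / 4 = 61.5 m
ASD = 61.5 * 1.28 = 79 m

79


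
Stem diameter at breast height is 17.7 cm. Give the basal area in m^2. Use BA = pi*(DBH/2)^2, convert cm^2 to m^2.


Formula: BA = pi * (DBH/2)^2 / 10000  (cm^2 to m^2)
Radius = DBH/2 = 17.7/2 = 8.85 cm
BA = pi * 8.85^2 / 10000
   = 246.0574 cm^2 / 10000
   = 0.0246 m^2

0.0246


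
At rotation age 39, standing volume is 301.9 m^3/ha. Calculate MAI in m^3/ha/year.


Formula: MAI = Total Volume / Stand Age
MAI = 301.9 m^3/ha / 39 years
MAI = 7.74 m^3/ha/year

7.74


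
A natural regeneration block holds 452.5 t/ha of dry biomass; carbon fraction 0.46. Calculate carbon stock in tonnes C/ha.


Formula: Carbon Stock = Biomass * Carbon Fraction
C = 452.5 t/ha * 0.46
C = 208.2 t C/ha

208.2


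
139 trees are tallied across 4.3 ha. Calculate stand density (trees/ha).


Formula: Stand Density = N_trees / Area_ha
Density = 139 trees / 4.3 ha
Density = 32 trees/ha

32


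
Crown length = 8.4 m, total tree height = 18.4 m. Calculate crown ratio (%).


Formula: Crown Ratio = (Crown Length / Total Height) * 100
CR = (8.4 m / 18.4 m) * 100
CR = 0.4565 * 100 = 45.7%

45.7


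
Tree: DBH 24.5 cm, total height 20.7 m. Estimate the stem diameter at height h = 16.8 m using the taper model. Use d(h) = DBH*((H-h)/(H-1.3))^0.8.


Taper: d(h) = DBH * ((H - h) / (H - 1.3))^0.8
Numerator = H - h = 20.7 - 16.8 = 3.9 m
Denominator = H - 1.3 = 20.7 - 1.3 = 19.4 m
Ratio = 3.9 / 19.4 = 0.20103
d = 24.5 * 0.20103^0.8 = 6.8 cm

6.8


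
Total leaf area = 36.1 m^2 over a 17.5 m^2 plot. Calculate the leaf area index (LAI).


Formula: LAI = total leaf area / ground area  (dimensionless)
LAI = 36.1 m^2 / 17.5 m^2
LAI = 2.06

2.06


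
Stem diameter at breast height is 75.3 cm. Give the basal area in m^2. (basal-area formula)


Formula: BA = pi * (DBH/2)^2 / 10000  (cm^2 to m^2)
Radius = DBH/2 = 75.3/2 = 37.65 cm
BA = pi * 37.65^2 / 10000
   = 4453.2783 cm^2 / 10000
   = 0.4453 m^2

0.4453


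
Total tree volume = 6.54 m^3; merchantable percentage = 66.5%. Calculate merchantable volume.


Formula: MV = V_total * (merchantable_pct / 100)
Merchantable fraction = 66.5% / 100 = 0.665
MV = 6.54 m^3 * 0.665 = 4.349 m^3

4.349


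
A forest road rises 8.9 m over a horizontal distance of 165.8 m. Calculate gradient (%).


Formula: Gradient = rise / run * 100
Gradient = 8.9 / 165.8 * 100 = 5.4%

5.4


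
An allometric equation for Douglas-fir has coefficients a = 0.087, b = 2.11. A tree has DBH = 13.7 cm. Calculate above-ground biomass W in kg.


Formula: W = a * DBH^b  (allometric power law)
DBH^b = 13.7^2.11 = 250.3113
W = 0.087 * 250.3113 = 21.8 kg

21.8


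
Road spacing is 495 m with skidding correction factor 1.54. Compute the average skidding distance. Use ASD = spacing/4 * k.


Formula: ASD = (spacing / 4) * correction
Uncorrected distance = spacing / 4 = 495 / 4 = 123.75 m
ASD = 123.75 * 1.54 = 191 m

191


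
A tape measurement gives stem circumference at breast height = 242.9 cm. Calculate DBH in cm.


Formula: DBH = C / pi
DBH = 242.9 / pi
pi = 3.14159...
DBH = 77.3 cm

77.3


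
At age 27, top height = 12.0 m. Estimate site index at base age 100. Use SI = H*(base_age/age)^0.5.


Formula: SI = H_dom * (base_age / age)^0.5
Age ratio = 100 / 27 = 3.7037
sqrt(age_ratio) = 1.9245
SI = 12.0 * 1.9245 = 23.1 m

23.1


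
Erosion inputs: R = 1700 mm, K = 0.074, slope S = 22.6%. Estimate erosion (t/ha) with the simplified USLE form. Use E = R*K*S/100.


Formula: E = R * K * S / 100  (simplified USLE)
R * K = 1700 * 0.074 = 125.8
E = 125.8 * 22.6 / 100 = 28.43 t/ha

28.43


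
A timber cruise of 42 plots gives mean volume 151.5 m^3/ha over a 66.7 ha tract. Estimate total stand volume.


Formula: Total Volume = Mean Volume per ha * Total Area
Total Volume = 151.5 m^3/ha * 66.7 ha
Total Volume = 10105 m^3

10105


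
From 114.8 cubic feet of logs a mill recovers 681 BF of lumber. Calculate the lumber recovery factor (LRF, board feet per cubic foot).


Formula: LRF = Lumber Output (BF) / Log Input (ft^3)
LRF = 681 BF / 114.8 ft^3
LRF = 5.93 BF/ft^3

5.93


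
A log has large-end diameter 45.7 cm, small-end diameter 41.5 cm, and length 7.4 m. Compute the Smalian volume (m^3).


Smalian: V = (A1 + A2)/2 * L,  A = pi*(D/200)^2
A1 = pi*(45.7/200)^2 = 0.16403 m^2
A2 = pi*(41.5/200)^2 = 0.135265 m^2
V = (0.16403+0.135265)/2*7.4 = 1.1074 m^3

1.1074


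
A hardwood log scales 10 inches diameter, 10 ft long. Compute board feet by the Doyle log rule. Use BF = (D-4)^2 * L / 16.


Doyle: BF = (D - 4)^2 * L / 16
Adjusted diameter = 10 - 4 = 6 in
(D-4)^2 = 6^2 = 36
BF = 36 * 10 / 16 = 23 BF

23


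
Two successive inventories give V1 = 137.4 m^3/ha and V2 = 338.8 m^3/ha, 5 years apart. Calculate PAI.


Formula: PAI = (V_T2 - V_T1) / (T2 - T1)
Volume increment = 338.8 - 137.4 = 201.4 m^3/ha
PAI = 201.4 / 5 = 40.28 m^3/ha/year

40.28


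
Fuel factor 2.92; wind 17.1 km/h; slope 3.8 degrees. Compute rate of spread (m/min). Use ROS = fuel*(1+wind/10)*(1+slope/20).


Formula: ROS = fuel * (1 + wind/10) * (1 + slope/20)
Wind factor = 1 + 17.1/10 = 2.71
Slope factor = 1 + 3.8/20 = 1.19
ROS = 2.92 * 2.71 * 1.19 = 9.42 m/min

9.42


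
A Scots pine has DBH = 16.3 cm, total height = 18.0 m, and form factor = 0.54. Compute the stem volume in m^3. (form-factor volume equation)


Formula: V = pi * (DBH/200)^2 * H * ff
Radius = DBH/200 = 16.3/200 = 0.0815 m
Radius^2 = 0.0815^2 = 0.00664225 m^2
V = pi * 0.00664225 * 18.0 * 0.54
V = 0.203 m^3

0.203


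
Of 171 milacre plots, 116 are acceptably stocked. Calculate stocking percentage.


Formula: Stocking % = stocked plots / total plots * 100
Stocking = 116 / 171 * 100
Stocking = 0.6784 * 100 = 67.8%

67.8


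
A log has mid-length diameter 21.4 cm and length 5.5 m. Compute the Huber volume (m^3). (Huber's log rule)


Huber: V = Am * L,  Am = pi*(Dm/200)^2
Am = pi*(21.4/200)^2 = 0.035968 m^2
V = 0.035968*5.5 = 0.1978 m^3

0.1978


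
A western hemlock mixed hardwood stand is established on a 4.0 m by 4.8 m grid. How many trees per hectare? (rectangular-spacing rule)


Formula: TPH = 10000 m^2/ha / (spacing_x * spacing_y)
Area per tree = 4.0 m * 4.8 m = 19.2 m^2
TPH = 10000 / 19.2 = 521 trees/ha

521


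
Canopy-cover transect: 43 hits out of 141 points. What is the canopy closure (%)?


Formula: Canopy closure = covered points / total points * 100
Closure = 43 / 141 * 100
Closure = 0.305 * 100 = 30.5%

30.5


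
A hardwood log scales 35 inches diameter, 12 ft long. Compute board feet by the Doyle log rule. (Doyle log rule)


Doyle: BF = (D - 4)^2 * L / 16
Adjusted diameter = 35 - 4 = 31 in
(D-4)^2 = 31^2 = 961
BF = 961 * 12 / 16 = 721 BF

721


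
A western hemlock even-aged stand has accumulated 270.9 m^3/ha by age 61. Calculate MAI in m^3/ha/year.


Formula: MAI = Total Volume / Stand Age
MAI = 270.9 m^3/ha / 61 years
MAI = 4.44 m^3/ha/year

4.44


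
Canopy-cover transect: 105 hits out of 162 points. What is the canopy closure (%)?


Formula: Canopy closure = covered points / total points * 100
Closure = 105 / 162 * 100
Closure = 0.6481 * 100 = 64.8%

64.8


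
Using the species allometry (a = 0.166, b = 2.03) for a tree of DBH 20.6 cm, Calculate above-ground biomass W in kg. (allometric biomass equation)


Formula: W = a * DBH^b  (allometric power law)
DBH^b = 20.6^2.03 = 464.6762
W = 0.166 * 464.6762 = 77.1 kg

77.1


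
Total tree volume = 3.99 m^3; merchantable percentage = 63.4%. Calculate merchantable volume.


Formula: MV = V_total * (merchantable_pct / 100)
Merchantable fraction = 63.4% / 100 = 0.634
MV = 3.99 m^3 * 0.634 = 2.53 m^3

2.53


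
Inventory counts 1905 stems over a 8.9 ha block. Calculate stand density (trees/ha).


Formula: Stand Density = N_trees / Area_ha
Density = 1905 trees / 8.9 ha
Density = 214 trees/ha

214


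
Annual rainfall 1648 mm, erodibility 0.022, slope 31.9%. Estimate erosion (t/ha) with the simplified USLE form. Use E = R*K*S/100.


Formula: E = R * K * S / 100  (simplified USLE)
R * K = 1648 * 0.022 = 36.256
E = 36.256 * 31.9 / 100 = 11.57 t/ha

11.57


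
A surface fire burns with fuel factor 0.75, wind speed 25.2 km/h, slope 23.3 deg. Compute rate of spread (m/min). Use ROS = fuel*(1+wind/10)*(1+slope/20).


Formula: ROS = fuel * (1 + wind/10) * (1 + slope/20)
Wind factor = 1 + 25.2/10 = 3.52
Slope factor = 1 + 23.3/20 = 2.165
ROS = 0.75 * 3.52 * 2.165 = 5.72 m/min

5.72


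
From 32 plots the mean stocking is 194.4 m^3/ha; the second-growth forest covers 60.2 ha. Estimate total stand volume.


Formula: Total Volume = Mean Volume per ha * Total Area
Total Volume = 194.4 m^3/ha * 60.2 ha
Total Volume = 11703 m^3

11703


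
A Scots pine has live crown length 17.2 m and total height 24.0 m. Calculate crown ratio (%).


Formula: Crown Ratio = (Crown Length / Total Height) * 100
CR = (17.2 m / 24.0 m) * 100
CR = 0.7167 * 100 = 71.7%

71.7


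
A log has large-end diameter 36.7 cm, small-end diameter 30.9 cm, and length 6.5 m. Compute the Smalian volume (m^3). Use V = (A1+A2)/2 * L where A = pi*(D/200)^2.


Smalian: V = (A1 + A2)/2 * L,  A = pi*(D/200)^2
A1 = pi*(36.7/200)^2 = 0.105784 m^2
A2 = pi*(30.9/200)^2 = 0.074991 m^2
V = (0.105784+0.074991)/2*6.5 = 0.5875 m^3

0.5875


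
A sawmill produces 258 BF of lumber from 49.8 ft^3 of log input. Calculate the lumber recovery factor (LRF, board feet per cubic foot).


Formula: LRF = Lumber Output (BF) / Log Input (ft^3)
LRF = 258 BF / 49.8 ft^3
LRF = 5.18 BF/ft^3

5.18


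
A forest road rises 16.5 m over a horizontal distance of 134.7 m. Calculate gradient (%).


Formula: Gradient = rise / run * 100
Gradient = 16.5 / 134.7 * 100 = 12.2%

12.2


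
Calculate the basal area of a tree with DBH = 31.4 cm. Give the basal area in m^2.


Formula: BA = pi * (DBH/2)^2 / 10000  (cm^2 to m^2)
Radius = DBH/2 = 31.4/2 = 15.7 cm
BA = pi * 15.7^2 / 10000
   = 774.3712 cm^2 / 10000
   = 0.0774 m^2

0.0774


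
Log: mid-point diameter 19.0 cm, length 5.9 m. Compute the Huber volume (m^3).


Huber: V = Am * L,  Am = pi*(Dm/200)^2
Am = pi*(19.0/200)^2 = 0.028353 m^2
V = 0.028353*5.9 = 0.1673 m^3

0.1673


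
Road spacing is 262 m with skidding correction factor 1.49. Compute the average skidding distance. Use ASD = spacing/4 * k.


Formula: ASD = (spacing / 4) * correction
Uncorrected distance = spacing / 4 = 262 / 4 = 65.5 m
ASD = 65.5 * 1.49 = 98 m

98


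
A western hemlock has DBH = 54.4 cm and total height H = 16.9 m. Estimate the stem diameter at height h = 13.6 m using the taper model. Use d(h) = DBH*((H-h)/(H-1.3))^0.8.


Taper: d(h) = DBH * ((H - h) / (H - 1.3))^0.8
Numerator = H - h = 16.9 - 13.6 = 3.3 m
Denominator = H - 1.3 = 16.9 - 1.3 = 15.6 m
Ratio = 3.3 / 15.6 = 0.21154
d = 54.4 * 0.21154^0.8 = 15.7 cm

15.7


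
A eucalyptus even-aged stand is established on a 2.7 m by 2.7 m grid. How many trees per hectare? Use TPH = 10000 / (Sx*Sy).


Formula: TPH = 10000 m^2/ha / (spacing_x * spacing_y)
Area per tree = 2.7 m * 2.7 m = 7.29 m^2
TPH = 10000 / 7.29 = 1372 trees/ha

1372


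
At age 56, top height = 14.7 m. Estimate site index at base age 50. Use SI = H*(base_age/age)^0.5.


Formula: SI = H_dom * (base_age / age)^0.5
Age ratio = 50 / 56 = 0.89286
sqrt(age_ratio) = 0.94491
SI = 14.7 * 0.94491 = 13.9 m

13.9


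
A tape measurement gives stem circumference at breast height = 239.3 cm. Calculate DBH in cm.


Formula: DBH = C / pi
DBH = 239.3 / pi
pi = 3.14159...
DBH = 76.2 cm

76.2


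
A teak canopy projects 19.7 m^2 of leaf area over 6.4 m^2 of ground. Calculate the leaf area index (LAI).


Formula: LAI = total leaf area / ground area  (dimensionless)
LAI = 19.7 m^2 / 6.4 m^2
LAI = 3.08

3.08


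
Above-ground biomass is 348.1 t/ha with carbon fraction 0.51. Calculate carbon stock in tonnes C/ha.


Formula: Carbon Stock = Biomass * Carbon Fraction
C = 348.1 t/ha * 0.51
C = 177.5 t C/ha

177.5


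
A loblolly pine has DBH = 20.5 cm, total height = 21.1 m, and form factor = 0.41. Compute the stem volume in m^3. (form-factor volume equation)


Formula: V = pi * (DBH/200)^2 * H * ff
Radius = DBH/200 = 20.5/200 = 0.1025 m
Radius^2 = 0.1025^2 = 0.01050625 m^2
V = pi * 0.01050625 * 21.1 * 0.41
V = 0.286 m^3

0.286


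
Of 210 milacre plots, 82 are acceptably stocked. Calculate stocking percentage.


Formula: Stocking % = stocked plots / total plots * 100
Stocking = 82 / 210 * 100
Stocking = 0.3905 * 100 = 39.0%

39.0


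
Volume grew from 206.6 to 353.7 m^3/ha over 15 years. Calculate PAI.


Formula: PAI = (V_T2 - V_T1) / (T2 - T1)
Volume increment = 353.7 - 206.6 = 147.1 m^3/ha
PAI = 147.1 / 15 = 9.81 m^3/ha/year

9.81


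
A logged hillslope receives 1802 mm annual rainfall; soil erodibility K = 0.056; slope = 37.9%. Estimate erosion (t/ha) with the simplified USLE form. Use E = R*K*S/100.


Formula: E = R * K * S / 100  (simplified USLE)
R * K = 1802 * 0.056 = 100.912
E = 100.912 * 37.9 / 100 = 38.25 t/ha

38.25


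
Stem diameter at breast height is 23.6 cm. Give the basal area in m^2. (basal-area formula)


Formula: BA = pi * (DBH/2)^2 / 10000  (cm^2 to m^2)
Radius = DBH/2 = 23.6/2 = 11.8 cm
BA = pi * 11.8^2 / 10000
   = 437.4354 cm^2 / 10000
   = 0.0437 m^2

0.0437


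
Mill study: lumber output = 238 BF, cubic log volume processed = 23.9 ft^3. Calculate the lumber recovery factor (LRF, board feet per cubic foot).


Formula: LRF = Lumber Output (BF) / Log Input (ft^3)
LRF = 238 BF / 23.9 ft^3
LRF = 9.96 BF/ft^3

9.96


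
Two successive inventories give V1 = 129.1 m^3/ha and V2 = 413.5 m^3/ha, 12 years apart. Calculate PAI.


Formula: PAI = (V_T2 - V_T1) / (T2 - T1)
Volume increment = 413.5 - 129.1 = 284.4 m^3/ha
PAI = 284.4 / 12 = 23.7 m^3/ha/year

23.7


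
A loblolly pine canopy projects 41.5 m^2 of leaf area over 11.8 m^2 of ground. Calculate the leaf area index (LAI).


Formula: LAI = total leaf area / ground area  (dimensionless)
LAI = 41.5 m^2 / 11.8 m^2
LAI = 3.52

3.52


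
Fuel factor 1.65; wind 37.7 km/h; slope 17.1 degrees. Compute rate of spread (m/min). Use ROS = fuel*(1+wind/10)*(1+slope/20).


Formula: ROS = fuel * (1 + wind/10) * (1 + slope/20)
Wind factor = 1 + 37.7/10 = 4.77
Slope factor = 1 + 17.1/20 = 1.855
ROS = 1.65 * 4.77 * 1.855 = 14.6 m/min

14.6


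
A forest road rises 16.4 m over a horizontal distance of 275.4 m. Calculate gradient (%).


Formula: Gradient = rise / run * 100
Gradient = 16.4 / 275.4 * 100 = 6.0%

6.0


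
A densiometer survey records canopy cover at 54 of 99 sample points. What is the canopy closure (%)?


Formula: Canopy closure = covered points / total points * 100
Closure = 54 / 99 * 100
Closure = 0.5455 * 100 = 54.5%

54.5


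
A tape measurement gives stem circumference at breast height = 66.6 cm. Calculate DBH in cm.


Formula: DBH = C / pi
DBH = 66.6 / pi
pi = 3.14159...
DBH = 21.2 cm

21.2


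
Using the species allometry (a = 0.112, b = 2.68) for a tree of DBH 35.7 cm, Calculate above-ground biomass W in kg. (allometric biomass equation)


Formula: W = a * DBH^b  (allometric power law)
DBH^b = 35.7^2.68 = 14492.7506
W = 0.112 * 14492.7506 = 1623.2 kg

1623.2


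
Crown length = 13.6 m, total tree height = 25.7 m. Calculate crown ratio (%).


Formula: Crown Ratio = (Crown Length / Total Height) * 100
CR = (13.6 m / 25.7 m) * 100
CR = 0.5292 * 100 = 52.9%

52.9


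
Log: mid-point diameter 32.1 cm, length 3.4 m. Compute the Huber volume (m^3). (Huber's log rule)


Huber: V = Am * L,  Am = pi*(Dm/200)^2
Am = pi*(32.1/200)^2 = 0.080928 m^2
V = 0.080928*3.4 = 0.2752 m^3

0.2752


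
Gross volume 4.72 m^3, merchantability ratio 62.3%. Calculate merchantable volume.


Formula: MV = V_total * (merchantable_pct / 100)
Merchantable fraction = 62.3% / 100 = 0.623
MV = 4.72 m^3 * 0.623 = 2.941 m^3

2.941


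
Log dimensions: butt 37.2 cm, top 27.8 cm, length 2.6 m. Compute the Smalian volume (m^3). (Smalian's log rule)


Smalian: V = (A1 + A2)/2 * L,  A = pi*(D/200)^2
A1 = pi*(37.2/200)^2 = 0.108687 m^2
A2 = pi*(27.8/200)^2 = 0.060699 m^2
V = (0.108687+0.060699)/2*2.6 = 0.2202 m^3

0.2202


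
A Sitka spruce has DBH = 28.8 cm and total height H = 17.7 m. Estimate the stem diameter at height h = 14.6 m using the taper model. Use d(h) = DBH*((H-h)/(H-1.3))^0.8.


Taper: d(h) = DBH * ((H - h) / (H - 1.3))^0.8
Numerator = H - h = 17.7 - 14.6 = 3.1 m
Denominator = H - 1.3 = 17.7 - 1.3 = 16.4 m
Ratio = 3.1 / 16.4 = 0.18902
d = 28.8 * 0.18902^0.8 = 7.6 cm

7.6


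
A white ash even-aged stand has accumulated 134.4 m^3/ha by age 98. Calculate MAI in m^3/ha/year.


Formula: MAI = Total Volume / Stand Age
MAI = 134.4 m^3/ha / 98 years
MAI = 1.37 m^3/ha/year

1.37


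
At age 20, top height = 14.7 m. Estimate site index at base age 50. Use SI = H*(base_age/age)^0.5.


Formula: SI = H_dom * (base_age / age)^0.5
Age ratio = 50 / 20 = 2.5
sqrt(age_ratio) = 1.58114
SI = 14.7 * 1.58114 = 23.2 m

23.2


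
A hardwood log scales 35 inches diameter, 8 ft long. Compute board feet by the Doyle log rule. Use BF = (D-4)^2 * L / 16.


Doyle: BF = (D - 4)^2 * L / 16
Adjusted diameter = 35 - 4 = 31 in
(D-4)^2 = 31^2 = 961
BF = 961 * 8 / 16 = 481 BF

481


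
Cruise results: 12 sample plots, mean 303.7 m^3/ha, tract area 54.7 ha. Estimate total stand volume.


Formula: Total Volume = Mean Volume per ha * Total Area
Total Volume = 303.7 m^3/ha * 54.7 ha
Total Volume = 16612 m^3

16612


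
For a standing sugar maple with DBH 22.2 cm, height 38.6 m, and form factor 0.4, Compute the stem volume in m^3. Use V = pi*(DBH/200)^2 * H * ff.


Formula: V = pi * (DBH/200)^2 * H * ff
Radius = DBH/200 = 22.2/200 = 0.111 m
Radius^2 = 0.111^2 = 0.012321 m^2
V = pi * 0.012321 * 38.6 * 0.4
V = 0.598 m^3

0.598
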